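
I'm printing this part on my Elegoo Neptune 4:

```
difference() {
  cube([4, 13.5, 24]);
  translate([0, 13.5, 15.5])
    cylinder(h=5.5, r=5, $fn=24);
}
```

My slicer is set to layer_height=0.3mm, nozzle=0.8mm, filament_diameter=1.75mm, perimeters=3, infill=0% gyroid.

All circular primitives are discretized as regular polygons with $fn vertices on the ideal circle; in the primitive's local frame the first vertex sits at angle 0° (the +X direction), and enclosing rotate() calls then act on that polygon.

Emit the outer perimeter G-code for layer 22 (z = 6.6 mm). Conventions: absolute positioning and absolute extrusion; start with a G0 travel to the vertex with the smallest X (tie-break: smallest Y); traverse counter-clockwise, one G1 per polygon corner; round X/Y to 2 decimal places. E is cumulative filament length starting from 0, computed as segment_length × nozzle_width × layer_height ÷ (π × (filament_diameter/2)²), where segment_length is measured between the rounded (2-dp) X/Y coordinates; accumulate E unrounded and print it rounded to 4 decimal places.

G0 X0.00 Y0.00 Z6.60
G1 X4.00 Y0.00 E0.3991
G1 X4.00 Y13.50 E1.7462
G1 X0.00 Y13.50 E2.1453
G1 X0.00 Y0.00 E3.4923

At z = 6.6 mm: the cube is present — its section is the full 4×13.5 rectangle; the cylinder at (0, 13.5) does not reach this height (z outside [15.5, 21]); Subtracting the remaining from the first: none of the subtracted shapes is present at this height, so the 4×13.5 cube is unchanged — 1 connected region. The outline is a single polygon with 4 vertices. Extrusion per mm of travel: 0.8 × 0.3 / (π × 0.875²) = 0.099780. Accumulating E over each segment gives final E = 3.4923.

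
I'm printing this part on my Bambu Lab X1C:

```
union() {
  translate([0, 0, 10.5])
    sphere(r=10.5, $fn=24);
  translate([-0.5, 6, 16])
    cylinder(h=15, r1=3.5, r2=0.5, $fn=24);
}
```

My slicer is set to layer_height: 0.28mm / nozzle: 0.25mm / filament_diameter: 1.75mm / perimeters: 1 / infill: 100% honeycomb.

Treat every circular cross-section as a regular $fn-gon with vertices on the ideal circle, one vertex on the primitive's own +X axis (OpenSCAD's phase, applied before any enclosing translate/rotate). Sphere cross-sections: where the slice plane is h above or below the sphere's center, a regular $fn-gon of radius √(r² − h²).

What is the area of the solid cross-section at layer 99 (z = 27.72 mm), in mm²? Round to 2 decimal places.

4.15 mm²

At z = 27.72 mm: the sphere is absent (|z−center|=17.220 > r=10.5); the cone at (-0.5, 6) (r1=3.5→r2=0.5) has section circumradius 1.156 here — a regular 24-gon (area = (24/2)·1.156²·sin(360°/24) = 4.15 mm²); Combining (union): only the cone at (-0.5, 6) is present, so the union is just that shape — area = 4.15 mm². Overall, the cross-section is a single solid region. Net area = 4.15 mm².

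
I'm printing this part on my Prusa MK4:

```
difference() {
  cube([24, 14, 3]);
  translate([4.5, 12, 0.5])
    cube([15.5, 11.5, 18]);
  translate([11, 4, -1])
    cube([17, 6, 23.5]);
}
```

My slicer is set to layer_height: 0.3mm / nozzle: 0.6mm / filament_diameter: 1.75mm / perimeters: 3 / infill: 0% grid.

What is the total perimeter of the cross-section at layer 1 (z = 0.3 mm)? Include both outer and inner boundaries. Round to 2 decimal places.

102.00 mm

At z = 0.3 mm: the cube is present — its section is the full 24×14 rectangle (perimeter 76.00 mm); the cube at (4.5, 12) is absent (z outside [0.5, 18.5]); the cube at (11, 4) (footprint 17×6) is included at this height (perimeter 46.00 mm); Taking the first minus the rest: starting from the 24×14 cube, the 17×6 cube at (11, 4) partially overlaps it — only the 78.00 mm² overlap (of its 102.00 mm²) is removed, clipping the outline — boundary = 102.00 mm. Overall, the cross-section is a single solid region. Total boundary length (outer) = 102.00 mm.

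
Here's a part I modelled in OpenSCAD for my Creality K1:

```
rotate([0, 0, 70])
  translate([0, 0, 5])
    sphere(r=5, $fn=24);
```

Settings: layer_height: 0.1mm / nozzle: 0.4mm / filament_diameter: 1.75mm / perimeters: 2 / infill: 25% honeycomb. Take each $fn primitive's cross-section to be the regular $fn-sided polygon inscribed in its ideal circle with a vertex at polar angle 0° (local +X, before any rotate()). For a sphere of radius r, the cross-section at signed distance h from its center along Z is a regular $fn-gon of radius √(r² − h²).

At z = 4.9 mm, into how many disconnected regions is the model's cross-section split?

1

At z = 4.9 mm: the sphere: section is a regular 24-gon, circumradius = √(r²−h²) = √(5²−0.1²) = 4.999; (whole slice rotated 70° about Z — lengths, areas and connectivity unchanged). The result has 1 disconnected region.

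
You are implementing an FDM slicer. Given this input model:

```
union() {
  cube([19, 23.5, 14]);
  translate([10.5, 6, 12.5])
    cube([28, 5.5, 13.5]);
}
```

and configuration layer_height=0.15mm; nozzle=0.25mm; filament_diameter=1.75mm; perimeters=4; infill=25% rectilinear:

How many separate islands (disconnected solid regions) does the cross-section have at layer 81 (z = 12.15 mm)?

1

At z = 12.15 mm: the cube (footprint 19×23.5) is included at this height; the cube at (10.5, 6) does not reach this height (z outside [12.5, 26]); Combining (union): only the 19×23.5 cube is present, so the union is just that shape — 1 connected region. Overall, the cross-section is a single solid region. Island count = 1.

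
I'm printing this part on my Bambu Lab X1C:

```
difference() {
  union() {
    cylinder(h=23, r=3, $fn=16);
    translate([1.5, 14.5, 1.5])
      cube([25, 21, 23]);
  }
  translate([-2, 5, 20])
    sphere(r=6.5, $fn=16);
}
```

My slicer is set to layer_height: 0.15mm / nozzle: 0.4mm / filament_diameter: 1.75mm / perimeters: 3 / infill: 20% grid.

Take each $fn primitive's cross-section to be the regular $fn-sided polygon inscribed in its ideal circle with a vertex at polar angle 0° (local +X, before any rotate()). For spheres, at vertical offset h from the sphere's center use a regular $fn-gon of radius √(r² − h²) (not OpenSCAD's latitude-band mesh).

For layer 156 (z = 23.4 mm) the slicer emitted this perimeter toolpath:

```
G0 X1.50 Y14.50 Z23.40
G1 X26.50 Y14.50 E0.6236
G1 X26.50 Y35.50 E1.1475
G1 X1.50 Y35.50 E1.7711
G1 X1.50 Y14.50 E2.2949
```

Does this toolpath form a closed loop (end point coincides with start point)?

Start point (G0): (1.50, 14.50). End point (last G1): the path returns to the start — closed.

yes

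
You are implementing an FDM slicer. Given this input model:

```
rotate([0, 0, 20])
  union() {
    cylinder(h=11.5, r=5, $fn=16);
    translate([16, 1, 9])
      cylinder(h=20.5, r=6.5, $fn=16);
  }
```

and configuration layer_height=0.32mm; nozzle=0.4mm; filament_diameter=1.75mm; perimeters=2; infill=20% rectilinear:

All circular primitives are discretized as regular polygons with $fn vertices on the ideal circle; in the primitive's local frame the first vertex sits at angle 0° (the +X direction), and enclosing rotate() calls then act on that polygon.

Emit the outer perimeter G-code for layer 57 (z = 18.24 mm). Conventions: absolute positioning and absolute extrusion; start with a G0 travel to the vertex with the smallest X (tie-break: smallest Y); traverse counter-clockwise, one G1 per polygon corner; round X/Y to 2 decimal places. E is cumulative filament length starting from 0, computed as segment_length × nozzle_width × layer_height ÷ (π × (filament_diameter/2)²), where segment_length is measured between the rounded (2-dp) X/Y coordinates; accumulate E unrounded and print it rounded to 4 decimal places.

At z = 18.24 mm: the cylinder is absent (z outside [0, 11.5]); the r=6.5 cylinder at (16, 1) contributes a regular 16-gon of circumradius 6.5; Merging all regions: only the r=6.5 cylinder at (16, 1) is present, so the union is just that shape — 1 connected region; (rotated 20° about Z; rotation is an isometry so areas/perimeters/island counts are preserved). The outline is a single polygon with 16 vertices. Extrusion per mm of travel: 0.4 × 0.32 / (π × 0.875²) = 0.053216. Accumulating E over each segment gives final E = 2.1594.

G0 X8.20 Y6.70 Z18.24
G1 X8.59 Y4.19 E0.1352
G1 X9.90 Y2.02 E0.2701
G1 X11.95 Y0.52 E0.4052
G1 X14.41 Y-0.08 E0.5400
G1 X16.92 Y0.30 E0.6751
G1 X19.08 Y1.62 E0.8098
G1 X20.58 Y3.66 E0.9445
G1 X21.19 Y6.13 E1.0799
G1 X20.80 Y8.64 E1.2151
G1 X19.49 Y10.80 E1.3496
G1 X17.44 Y12.30 E1.4847
G1 X14.98 Y12.91 E1.6196
G1 X12.47 Y12.52 E1.7548
G1 X10.30 Y11.20 E1.8900
G1 X8.80 Y9.16 E2.0247
G1 X8.20 Y6.70 E2.1594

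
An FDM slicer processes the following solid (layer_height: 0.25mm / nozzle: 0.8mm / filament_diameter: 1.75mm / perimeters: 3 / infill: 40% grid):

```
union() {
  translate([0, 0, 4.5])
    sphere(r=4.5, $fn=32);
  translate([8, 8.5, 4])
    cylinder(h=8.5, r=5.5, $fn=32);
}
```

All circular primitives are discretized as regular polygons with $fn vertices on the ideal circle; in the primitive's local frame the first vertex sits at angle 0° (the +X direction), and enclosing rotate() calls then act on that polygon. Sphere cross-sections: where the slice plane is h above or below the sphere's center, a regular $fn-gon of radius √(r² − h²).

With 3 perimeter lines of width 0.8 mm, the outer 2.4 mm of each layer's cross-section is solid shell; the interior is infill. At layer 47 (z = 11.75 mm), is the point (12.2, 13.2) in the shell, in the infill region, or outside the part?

outside

At z = 11.75 mm: the sphere does not reach this height (|z−center|=7.250 > r=4.5); the cylinder at (8, 8.5): section is a regular 32-gon, circumradius r=5.5; Taking the union: only the r=5.5 cylinder at (8, 8.5) is present, so the union is just that shape — 1 connected region. Overall, the cross-section is a single solid region. The nearest boundary edge runs (11.89, 12.39)→(11.06, 13.07); distance from the point to it = 0.82 mm. The point is not inside any of the regions above, so it lies outside the cross-section (0.82 mm from the nearest boundary).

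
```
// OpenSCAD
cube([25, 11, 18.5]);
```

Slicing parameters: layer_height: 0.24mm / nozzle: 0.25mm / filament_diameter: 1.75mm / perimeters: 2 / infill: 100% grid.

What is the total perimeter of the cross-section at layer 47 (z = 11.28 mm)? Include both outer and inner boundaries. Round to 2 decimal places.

At z = 11.28 mm: the cube is present — its section is the full 25×11 rectangle (perimeter 72.00 mm). Overall, the cross-section is a single solid region. Total boundary length (outer) = 72.00 mm.

72.00 mm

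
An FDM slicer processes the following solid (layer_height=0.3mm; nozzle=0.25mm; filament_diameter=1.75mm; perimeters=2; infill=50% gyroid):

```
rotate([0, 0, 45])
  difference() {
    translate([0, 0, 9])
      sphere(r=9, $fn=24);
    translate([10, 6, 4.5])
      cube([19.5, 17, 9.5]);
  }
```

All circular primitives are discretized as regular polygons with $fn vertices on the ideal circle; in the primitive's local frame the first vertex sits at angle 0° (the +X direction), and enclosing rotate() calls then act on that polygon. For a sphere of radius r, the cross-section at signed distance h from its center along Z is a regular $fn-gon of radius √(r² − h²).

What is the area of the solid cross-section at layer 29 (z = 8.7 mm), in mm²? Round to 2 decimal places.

At z = 8.7 mm: the sphere: section is a regular 24-gon, circumradius = √(r²−h²) = √(9²−0.3²) = 8.995 (area = (24/2)·8.995²·sin(360°/24) = 251.29 mm²); the 19.5×17 cube at (10, 6) contributes its full rectangle (area 331.50 mm²); After the difference (first − rest): starting from the r=9 sphere (251.29 mm²), the 19.5×17 cube at (10, 6) misses the remaining region (no effect) — area = 251.29 mm²; (whole slice rotated 45° about Z — lengths, areas and connectivity unchanged). Overall, the cross-section is a single solid region. Net area = 251.29 mm².

251.29 mm²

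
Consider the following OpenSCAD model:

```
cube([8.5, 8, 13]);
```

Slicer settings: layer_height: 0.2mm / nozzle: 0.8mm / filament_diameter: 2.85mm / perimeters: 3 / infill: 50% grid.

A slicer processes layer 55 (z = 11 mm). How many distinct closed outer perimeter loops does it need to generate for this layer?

At z = 11 mm: the cube is present — its section is the full 8.5×8 rectangle. The result has 1 disconnected region.

1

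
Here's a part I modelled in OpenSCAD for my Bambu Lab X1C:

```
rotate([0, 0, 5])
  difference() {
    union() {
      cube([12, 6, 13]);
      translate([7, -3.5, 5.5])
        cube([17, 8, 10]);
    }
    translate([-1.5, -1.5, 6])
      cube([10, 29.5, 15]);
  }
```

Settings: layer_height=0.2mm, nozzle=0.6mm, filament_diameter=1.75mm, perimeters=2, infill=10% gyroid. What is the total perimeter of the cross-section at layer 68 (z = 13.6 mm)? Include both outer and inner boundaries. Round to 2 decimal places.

At z = 13.6 mm: the cube does not reach this height (z outside [0, 13]); the 17×8 cube at (7, -3.5) contributes its full rectangle (perimeter 50.00 mm); Combining (union): only the 17×8 cube at (7, -3.5) is present, so the union is just that shape — boundary = 50.00 mm; the cube at (-1.5, -1.5) (footprint 10×29.5) is included at this height (perimeter 79.00 mm); Taking the first minus the rest: starting from that combined region, the 10×29.5 cube at (-1.5, -1.5) partially overlaps it — only the 9.00 mm² overlap (of its 295.00 mm²) is removed, clipping the outline — boundary = 50.00 mm; (rotated 5° about Z; rotation is an isometry so areas/perimeters/island counts are preserved). Overall, the cross-section is a single solid region. Total boundary length (outer) = 50.00 mm.

50.00 mm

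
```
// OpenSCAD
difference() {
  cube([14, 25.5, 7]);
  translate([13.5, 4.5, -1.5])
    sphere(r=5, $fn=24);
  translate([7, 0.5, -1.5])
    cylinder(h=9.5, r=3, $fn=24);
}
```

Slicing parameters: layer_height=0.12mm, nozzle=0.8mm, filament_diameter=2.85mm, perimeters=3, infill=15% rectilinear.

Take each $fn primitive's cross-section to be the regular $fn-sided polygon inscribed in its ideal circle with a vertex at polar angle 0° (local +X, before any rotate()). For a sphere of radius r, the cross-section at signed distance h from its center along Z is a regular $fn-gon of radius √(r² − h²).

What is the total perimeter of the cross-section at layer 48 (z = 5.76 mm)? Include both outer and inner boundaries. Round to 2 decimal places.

At z = 5.76 mm: the 14×25.5 cube contributes its full rectangle (perimeter 79.00 mm); the sphere at (13.5, 4.5) does not reach this height (|z−center|=7.260 > r=5); the r=3 cylinder at (7, 0.5) gives a regular 24-gon of circumradius 3 (constant along its height) (perimeter = 2·24·3.000·sin(180°/24) = 18.80 mm); After the difference (first − rest): starting from the 14×25.5 cube, the r=3 cylinder at (7, 0.5) partially overlaps it — only the 16.94 mm² overlap (of its 27.95 mm²) is removed, clipping the outline — boundary = 83.54 mm. Overall, the cross-section is a single solid region. Total boundary length (outer) = 83.54 mm.

83.54 mm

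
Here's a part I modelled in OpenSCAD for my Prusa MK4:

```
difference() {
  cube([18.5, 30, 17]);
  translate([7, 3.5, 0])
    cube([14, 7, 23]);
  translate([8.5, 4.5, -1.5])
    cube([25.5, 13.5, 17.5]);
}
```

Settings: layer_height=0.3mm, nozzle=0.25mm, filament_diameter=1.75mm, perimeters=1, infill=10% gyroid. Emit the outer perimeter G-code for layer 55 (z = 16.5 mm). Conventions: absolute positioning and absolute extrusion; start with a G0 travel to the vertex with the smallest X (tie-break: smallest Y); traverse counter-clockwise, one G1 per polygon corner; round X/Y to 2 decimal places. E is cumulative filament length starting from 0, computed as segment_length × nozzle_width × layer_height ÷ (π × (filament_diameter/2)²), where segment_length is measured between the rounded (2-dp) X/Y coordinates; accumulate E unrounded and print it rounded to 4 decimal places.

G0 X0.00 Y0.00 Z16.50
G1 X18.50 Y0.00 E0.5769
G1 X18.50 Y3.50 E0.6860
G1 X7.00 Y3.50 E1.0446
G1 X7.00 Y10.50 E1.2628
G1 X18.50 Y10.50 E1.6214
G1 X18.50 Y30.00 E2.2295
G1 X0.00 Y30.00 E2.8063
G1 X0.00 Y0.00 E3.7418

At z = 16.5 mm: the 18.5×30 cube contributes its full rectangle; the 14×7 cube at (7, 3.5) contributes its full rectangle; the cube at (8.5, 4.5) does not reach this height (z outside [-1.5, 16]); Subtracting the remaining from the first: starting from the 18.5×30 cube, the 14×7 cube at (7, 3.5) partially overlaps it — only the 80.50 mm² overlap (of its 98.00 mm²) is removed, clipping the outline — 1 connected region. The outline is a single polygon with 8 vertices. Extrusion per mm of travel: 0.25 × 0.3 / (π × 0.875²) = 0.031181. Accumulating E over each segment gives final E = 3.7418.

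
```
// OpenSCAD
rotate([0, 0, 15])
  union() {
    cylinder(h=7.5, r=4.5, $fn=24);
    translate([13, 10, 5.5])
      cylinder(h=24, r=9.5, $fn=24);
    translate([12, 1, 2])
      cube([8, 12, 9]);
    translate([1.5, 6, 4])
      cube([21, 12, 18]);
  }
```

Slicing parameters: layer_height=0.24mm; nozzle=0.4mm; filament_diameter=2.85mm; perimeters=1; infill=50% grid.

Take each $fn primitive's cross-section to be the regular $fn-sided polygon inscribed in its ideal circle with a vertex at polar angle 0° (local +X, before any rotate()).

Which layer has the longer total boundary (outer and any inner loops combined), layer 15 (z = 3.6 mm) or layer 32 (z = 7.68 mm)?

Layer 15 (z = 3.6): the cylinder: section is a regular 24-gon, circumradius r=4.5 (perimeter = 2·24·4.500·sin(180°/24) = 28.19 mm); the cylinder at (13, 10) is not intersected at this z (z outside [5.5, 29.5]); the cube at (12, 1) is present — its section is the full 8×12 rectangle (perimeter 40.00 mm); the cube at (1.5, 6) is absent (z outside [4, 22]); Taking the union: the 2 present regions are separate (no shared area or edge), so areas and boundary lengths simply add and each stays a separate island — boundary = 68.19 mm; (whole slice rotated 15° about Z — lengths, areas and connectivity unchanged). So its perimeter = 68.19 mm. Layer 32 (z = 7.68): the cylinder is absent (z outside [0, 7.5]); the r=9.5 cylinder at (13, 10) contributes a regular 24-gon of circumradius 9.5 (perimeter = 2·24·9.500·sin(180°/24) = 59.52 mm); the cube at (12, 1) (footprint 8×12) is included at this height (perimeter 40.00 mm); the cube at (1.5, 6) is present — its section is the full 21×12 rectangle (perimeter 66.00 mm); Combining (union): the regions partially overlap (shared area 295.09 mm²), so the edge portions inside another operand are dropped and the merged outline is re-measured after clipping — boundary = 72.76 mm; (whole slice rotated 15° about Z — lengths, areas and connectivity unchanged). So its perimeter = 72.76 mm. Layer 32 is larger (72.76 vs 68.19 mm).

layer 32 (z = 7.68 mm)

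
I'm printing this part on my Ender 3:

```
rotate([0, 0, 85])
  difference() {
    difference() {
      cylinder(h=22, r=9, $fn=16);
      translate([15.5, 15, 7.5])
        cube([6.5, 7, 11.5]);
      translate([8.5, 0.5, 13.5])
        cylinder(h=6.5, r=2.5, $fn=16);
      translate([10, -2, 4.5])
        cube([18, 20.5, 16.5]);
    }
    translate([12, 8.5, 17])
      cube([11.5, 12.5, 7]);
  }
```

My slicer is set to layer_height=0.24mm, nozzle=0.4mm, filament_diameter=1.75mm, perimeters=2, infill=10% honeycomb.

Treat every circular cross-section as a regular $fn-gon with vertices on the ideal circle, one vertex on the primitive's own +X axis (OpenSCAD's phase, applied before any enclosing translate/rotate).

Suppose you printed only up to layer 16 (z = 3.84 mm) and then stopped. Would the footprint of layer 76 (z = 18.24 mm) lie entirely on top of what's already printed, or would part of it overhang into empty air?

entirely on top

Compare the two slices. At z = 3.84: the r=9 cylinder contributes a regular 16-gon of circumradius 9 (area = (16/2)·9.000²·sin(360°/16) = 247.98 mm²); the cube at (15.5, 15) is not intersected at this z (z outside [7.5, 19]); the cylinder at (8.5, 0.5) does not reach this height (z outside [13.5, 20]); the cube at (10, -2) does not reach this height (z outside [4.5, 21]); Taking the first minus the rest: none of the subtracted shapes is present at this height, so the r=9 cylinder is unchanged — area = 247.98 mm²; the cube at (12, 8.5) is not intersected at this z (z outside [17, 24]); Subtracting the remaining from the first: none of the subtracted shapes is present at this height, so that combined region is unchanged — area = 247.98 mm²; (rotated 85° about Z; rotation is an isometry so areas/perimeters/island counts are preserved). At z = 18.24: the cylinder: section is a regular 16-gon, circumradius r=9 (area = (16/2)·9.000²·sin(360°/16) = 247.98 mm²); the cube at (15.5, 15) (footprint 6.5×7) is included at this height (area 45.50 mm²); the r=2.5 cylinder at (8.5, 0.5) gives a regular 16-gon of circumradius 2.5 (constant along its height) (area = (16/2)·2.500²·sin(360°/16) = 19.13 mm²); the cube at (10, -2) is present — its section is the full 18×20.5 rectangle (area 369.00 mm²); Taking the first minus the rest: starting from the r=9 cylinder (247.98 mm²), the 6.5×7 cube at (15.5, 15) misses the remaining region (no effect); the r=2.5 cylinder at (8.5, 0.5) partially overlaps it — only the 10.77 mm² overlap (of its 19.13 mm²) is removed, clipping the outline; the 18×20.5 cube at (10, -2) misses the remaining region (no effect) — area = 237.20 mm²; the cube at (12, 8.5) (footprint 11.5×12.5) is included at this height (area 143.75 mm²); After the difference (first − rest): starting from the result so far (237.20 mm²), the 11.5×12.5 cube at (12, 8.5) misses the remaining region (no effect) — area = 237.20 mm²; (rotated 85° about Z; rotation is an isometry so areas/perimeters/island counts are preserved). Checking containment: the cross-section at z = 18.24 is a subset of the cross-section at z = 3.84.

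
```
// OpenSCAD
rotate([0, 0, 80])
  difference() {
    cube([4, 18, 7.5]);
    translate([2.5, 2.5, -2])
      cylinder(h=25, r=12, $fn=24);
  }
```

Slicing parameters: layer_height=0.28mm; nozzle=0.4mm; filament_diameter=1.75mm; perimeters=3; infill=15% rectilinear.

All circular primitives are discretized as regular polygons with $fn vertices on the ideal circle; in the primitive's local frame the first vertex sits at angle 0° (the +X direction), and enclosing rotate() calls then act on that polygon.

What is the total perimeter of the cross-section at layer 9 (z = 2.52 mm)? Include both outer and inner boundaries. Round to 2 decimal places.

15.56 mm

At z = 2.52 mm: the 4×18 cube contributes its full rectangle (perimeter 44.00 mm); the cylinder at (2.5, 2.5): section is a regular 24-gon, circumradius r=12 (perimeter = 2·24·12.000·sin(180°/24) = 75.18 mm); Subtracting the remaining from the first: starting from the 4×18 cube, the r=12 cylinder at (2.5, 2.5) partially overlaps it — only the 57.44 mm² overlap (of its 447.24 mm²) is removed, clipping the outline — boundary = 15.56 mm; (rotated 80° about Z; rotation is an isometry so areas/perimeters/island counts are preserved). Overall, the cross-section is a single solid region. Total boundary length (outer) = 15.56 mm.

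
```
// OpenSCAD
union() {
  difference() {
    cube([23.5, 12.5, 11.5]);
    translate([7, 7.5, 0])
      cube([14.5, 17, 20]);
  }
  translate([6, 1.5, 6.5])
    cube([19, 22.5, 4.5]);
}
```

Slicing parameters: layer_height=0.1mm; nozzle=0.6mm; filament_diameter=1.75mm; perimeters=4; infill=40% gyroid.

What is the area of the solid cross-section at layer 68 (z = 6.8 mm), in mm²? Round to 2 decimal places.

528.75 mm²

At z = 6.8 mm: the 23.5×12.5 cube contributes its full rectangle (area 293.75 mm²); the 14.5×17 cube at (7, 7.5) contributes its full rectangle (area 246.50 mm²); Subtracting the remaining from the first: starting from the 23.5×12.5 cube (293.75 mm²), the 14.5×17 cube at (7, 7.5) partially overlaps it — only the 72.50 mm² overlap (of its 246.50 mm²) is removed, clipping the outline — area = 221.25 mm²; the cube at (6, 1.5) (footprint 19×22.5) is included at this height (area 427.50 mm²); Taking the union: the regions partially overlap — summed areas 648.75 mm² minus the doubly-counted overlap 120.00 mm² gives 528.75 mm² — area = 528.75 mm². Overall, the cross-section is a single solid region. Net area = 528.75 mm².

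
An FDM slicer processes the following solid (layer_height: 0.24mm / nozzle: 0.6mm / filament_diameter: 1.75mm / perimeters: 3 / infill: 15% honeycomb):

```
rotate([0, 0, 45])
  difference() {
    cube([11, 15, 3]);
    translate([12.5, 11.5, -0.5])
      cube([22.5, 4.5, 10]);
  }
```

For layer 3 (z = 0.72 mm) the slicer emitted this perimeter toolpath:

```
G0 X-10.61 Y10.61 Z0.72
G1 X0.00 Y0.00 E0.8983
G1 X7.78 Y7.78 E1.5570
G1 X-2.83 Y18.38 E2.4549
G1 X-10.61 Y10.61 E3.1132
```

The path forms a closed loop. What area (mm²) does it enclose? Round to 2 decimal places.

165.00 mm²

Apply the shoelace formula to the sequence of (X, Y) vertices; enclosed area = 165.00 mm².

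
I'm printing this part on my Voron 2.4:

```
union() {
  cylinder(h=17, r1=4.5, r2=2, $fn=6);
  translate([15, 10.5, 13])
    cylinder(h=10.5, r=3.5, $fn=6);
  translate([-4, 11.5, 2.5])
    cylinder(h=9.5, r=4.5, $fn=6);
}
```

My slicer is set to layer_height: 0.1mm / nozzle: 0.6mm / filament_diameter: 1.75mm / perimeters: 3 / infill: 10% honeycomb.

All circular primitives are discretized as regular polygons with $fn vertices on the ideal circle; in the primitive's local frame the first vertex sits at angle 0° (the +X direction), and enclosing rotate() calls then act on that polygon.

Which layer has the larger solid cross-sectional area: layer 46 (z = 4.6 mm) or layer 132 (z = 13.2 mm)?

Layer 46 (z = 4.6): the cone (r1=4.5→r2=2) has section circumradius 3.824 here — a regular 6-gon (area = (6/2)·3.824²·sin(360°/6) = 37.98 mm²); the cylinder at (15, 10.5) is absent (z outside [13, 23.5]); the cylinder at (-4, 11.5): section is a regular 6-gon, circumradius r=4.5 (area = (6/2)·4.500²·sin(360°/6) = 52.61 mm²); Merging all regions: the 2 present regions are separate (no shared area or edge), so areas and boundary lengths simply add and each stays a separate island — area = 90.59 mm². So its area = 90.59 mm². Layer 132 (z = 13.2): the cone (r1=4.5→r2=2) has section circumradius 2.559 here — a regular 6-gon (area = (6/2)·2.559²·sin(360°/6) = 17.01 mm²); the cylinder at (15, 10.5): section is a regular 6-gon, circumradius r=3.5 (area = (6/2)·3.500²·sin(360°/6) = 31.83 mm²); the cylinder at (-4, 11.5) does not reach this height (z outside [2.5, 12]); Merging all regions: the 2 present regions are separate (no shared area or edge), so areas and boundary lengths simply add and each stays a separate island — area = 48.84 mm². So its area = 48.84 mm². Layer 46 is larger (90.59 vs 48.84 mm²).

layer 46 (z = 4.6 mm)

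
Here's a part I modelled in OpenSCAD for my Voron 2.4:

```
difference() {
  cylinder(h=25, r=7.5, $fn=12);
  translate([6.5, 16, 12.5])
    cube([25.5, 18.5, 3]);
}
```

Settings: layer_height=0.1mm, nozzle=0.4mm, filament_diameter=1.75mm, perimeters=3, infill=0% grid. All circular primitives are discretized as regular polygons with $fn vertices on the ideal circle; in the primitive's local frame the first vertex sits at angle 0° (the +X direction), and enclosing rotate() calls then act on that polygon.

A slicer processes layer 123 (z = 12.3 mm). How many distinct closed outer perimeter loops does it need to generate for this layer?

At z = 12.3 mm: the r=7.5 cylinder gives a regular 12-gon of circumradius 7.5 (constant along its height); the cube at (6.5, 16) is absent (z outside [12.5, 15.5]); Taking the first minus the rest: none of the subtracted shapes is present at this height, so the r=7.5 cylinder is unchanged — 1 connected region. The result has 1 disconnected region.

1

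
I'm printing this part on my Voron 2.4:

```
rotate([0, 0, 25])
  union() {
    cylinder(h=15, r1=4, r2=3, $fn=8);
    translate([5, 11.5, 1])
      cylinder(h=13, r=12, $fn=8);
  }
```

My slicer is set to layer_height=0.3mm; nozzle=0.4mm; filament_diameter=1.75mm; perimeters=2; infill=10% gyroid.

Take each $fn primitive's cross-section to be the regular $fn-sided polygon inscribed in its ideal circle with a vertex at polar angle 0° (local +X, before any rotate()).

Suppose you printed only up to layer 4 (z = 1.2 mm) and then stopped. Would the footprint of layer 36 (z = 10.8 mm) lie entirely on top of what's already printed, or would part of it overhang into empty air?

entirely on top

Compare the two slices. At z = 1.2: the cone: at t=0.080 of its height the radius interpolates to r₁+(r₂−r₁)t = 3.920, giving a regular 8-gon of that circumradius (area = (8/2)·3.920²·sin(360°/8) = 43.46 mm²); the r=12 cylinder at (5, 11.5) contributes a regular 8-gon of circumradius 12 (area = (8/2)·12.000²·sin(360°/8) = 407.29 mm²); Merging all regions: the regions partially overlap — summed areas 450.76 mm² minus the doubly-counted overlap 11.22 mm² gives 439.54 mm² — area = 439.54 mm²; (whole slice rotated 25° about Z — lengths, areas and connectivity unchanged). At z = 10.8: the cone contributes a regular 8-gon of circumradius 3.280 (interpolated between r1=4 and r2=3 at t=0.720) (area = (8/2)·3.280²·sin(360°/8) = 30.43 mm²); the r=12 cylinder at (5, 11.5) gives a regular 8-gon of circumradius 12 (constant along its height) (area = (8/2)·12.000²·sin(360°/8) = 407.29 mm²); Combining (union): the regions partially overlap — summed areas 437.72 mm² minus the doubly-counted overlap 6.46 mm² gives 431.27 mm² — area = 431.27 mm²; (rotated 25° about Z; rotation is an isometry so areas/perimeters/island counts are preserved). Checking containment: the cross-section at z = 10.8 is a subset of the cross-section at z = 1.2.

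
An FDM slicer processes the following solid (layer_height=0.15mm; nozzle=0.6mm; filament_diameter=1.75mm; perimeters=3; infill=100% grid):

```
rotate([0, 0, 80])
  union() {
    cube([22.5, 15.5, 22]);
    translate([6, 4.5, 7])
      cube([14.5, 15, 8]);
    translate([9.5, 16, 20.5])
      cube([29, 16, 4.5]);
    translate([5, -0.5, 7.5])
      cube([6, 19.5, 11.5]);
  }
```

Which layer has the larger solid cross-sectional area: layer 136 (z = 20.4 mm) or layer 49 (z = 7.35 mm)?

layer 49 (z = 7.35 mm)

Layer 136 (z = 20.4): the cube (footprint 22.5×15.5) is included at this height (area 348.75 mm²); the cube at (6, 4.5) is not intersected at this z (z outside [7, 15]); the cube at (9.5, 16) is absent (z outside [20.5, 25]); the cube at (5, -0.5) does not reach this height (z outside [7.5, 19]); Combining (union): only the 22.5×15.5 cube is present, so the union is just that shape — area = 348.75 mm²; (rotated 80° about Z; rotation is an isometry so areas/perimeters/island counts are preserved). So its area = 348.75 mm². Layer 49 (z = 7.35): the 22.5×15.5 cube contributes its full rectangle (area 348.75 mm²); the 14.5×15 cube at (6, 4.5) contributes its full rectangle (area 217.50 mm²); the cube at (9.5, 16) is absent (z outside [20.5, 25]); the cube at (5, -0.5) does not reach this height (z outside [7.5, 19]); Combining (union): the regions partially overlap — summed areas 566.25 mm² minus the doubly-counted overlap 159.50 mm² gives 406.75 mm² — area = 406.75 mm²; (rotated 80° about Z; rotation is an isometry so areas/perimeters/island counts are preserved). So its area = 406.75 mm². Layer 49 is larger (406.75 vs 348.75 mm²).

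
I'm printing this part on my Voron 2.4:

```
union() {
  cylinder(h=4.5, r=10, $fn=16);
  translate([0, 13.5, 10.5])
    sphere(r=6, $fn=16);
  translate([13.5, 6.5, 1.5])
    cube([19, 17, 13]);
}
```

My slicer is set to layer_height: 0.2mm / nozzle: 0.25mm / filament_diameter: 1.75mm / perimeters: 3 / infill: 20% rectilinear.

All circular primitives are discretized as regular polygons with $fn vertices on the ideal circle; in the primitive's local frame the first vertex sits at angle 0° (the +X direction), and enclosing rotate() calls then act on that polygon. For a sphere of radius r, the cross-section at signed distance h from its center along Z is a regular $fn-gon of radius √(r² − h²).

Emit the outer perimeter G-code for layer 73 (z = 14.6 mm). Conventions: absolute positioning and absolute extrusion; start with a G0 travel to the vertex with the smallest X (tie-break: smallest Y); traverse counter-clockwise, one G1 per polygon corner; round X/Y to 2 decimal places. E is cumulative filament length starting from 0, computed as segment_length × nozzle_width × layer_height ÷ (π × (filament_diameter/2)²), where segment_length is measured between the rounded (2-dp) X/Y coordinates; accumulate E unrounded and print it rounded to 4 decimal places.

At z = 14.6 mm: the cylinder does not reach this height (z outside [0, 4.5]); the r=6 sphere at (0, 13.5) slices to a regular 16-gon of circumradius 4.381 (√(r²−h²) with h=4.1 from center); the cube at (13.5, 6.5) does not reach this height (z outside [1.5, 14.5]); Merging all regions: only the r=6 sphere at (0, 13.5) is present, so the union is just that shape — 1 connected region. The outline is a single polygon with 16 vertices. Extrusion per mm of travel: 0.25 × 0.2 / (π × 0.875²) = 0.020788. Accumulating E over each segment gives final E = 0.5688.

G0 X-4.38 Y13.50 Z14.60
G1 X-4.05 Y11.82 E0.0356
G1 X-3.10 Y10.40 E0.0711
G1 X-1.68 Y9.45 E0.1066
G1 X0.00 Y9.12 E0.1422
G1 X1.68 Y9.45 E0.1778
G1 X3.10 Y10.40 E0.2133
G1 X4.05 Y11.82 E0.2488
G1 X4.38 Y13.50 E0.2844
G1 X4.05 Y15.18 E0.3200
G1 X3.10 Y16.60 E0.3555
G1 X1.68 Y17.55 E0.3910
G1 X0.00 Y17.88 E0.4266
G1 X-1.68 Y17.55 E0.4622
G1 X-3.10 Y16.60 E0.4977
G1 X-4.05 Y15.18 E0.5333
G1 X-4.38 Y13.50 E0.5688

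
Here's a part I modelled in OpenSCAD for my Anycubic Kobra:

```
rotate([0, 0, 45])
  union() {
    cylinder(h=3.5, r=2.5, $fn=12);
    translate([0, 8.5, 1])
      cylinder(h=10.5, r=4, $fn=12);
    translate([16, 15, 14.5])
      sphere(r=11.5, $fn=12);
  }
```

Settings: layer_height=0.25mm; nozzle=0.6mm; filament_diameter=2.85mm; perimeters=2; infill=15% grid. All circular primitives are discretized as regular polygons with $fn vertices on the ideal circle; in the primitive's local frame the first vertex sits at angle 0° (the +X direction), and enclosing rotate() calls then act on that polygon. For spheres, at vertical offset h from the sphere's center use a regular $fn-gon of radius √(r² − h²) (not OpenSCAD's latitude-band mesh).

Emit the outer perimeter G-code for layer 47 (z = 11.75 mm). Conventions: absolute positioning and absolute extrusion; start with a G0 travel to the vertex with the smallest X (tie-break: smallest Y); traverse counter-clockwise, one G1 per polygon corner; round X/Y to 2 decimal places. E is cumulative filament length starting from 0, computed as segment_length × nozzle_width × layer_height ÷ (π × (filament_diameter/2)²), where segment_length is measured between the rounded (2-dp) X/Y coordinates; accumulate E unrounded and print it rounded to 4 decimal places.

G0 X-10.08 Y19.03 Z11.75
G1 X-7.19 Y14.02 E0.1360
G1 X-2.18 Y11.13 E0.2720
G1 X3.60 Y11.13 E0.4079
G1 X8.60 Y14.02 E0.5437
G1 X11.49 Y19.03 E0.6797
G1 X11.49 Y24.81 E0.8156
G1 X8.60 Y29.82 E0.9516
G1 X3.60 Y32.71 E1.0874
G1 X-2.18 Y32.71 E1.2233
G1 X-7.19 Y29.82 E1.3593
G1 X-10.08 Y24.81 E1.4953
G1 X-10.08 Y19.03 E1.6312

At z = 11.75 mm: the cylinder is not intersected at this z (z outside [0, 3.5]); the cylinder at (0, 8.5) does not reach this height (z outside [1, 11.5]); the r=11.5 sphere at (16, 15) contributes a regular 12-gon of circumradius √(11.5²−2.75²) = 11.166; Taking the union: only the r=11.5 sphere at (16, 15) is present, so the union is just that shape — 1 connected region; (whole slice rotated 45° about Z — lengths, areas and connectivity unchanged). The outline is a single polygon with 12 vertices. Extrusion per mm of travel: 0.6 × 0.25 / (π × 1.425²) = 0.023513. Accumulating E over each segment gives final E = 1.6312.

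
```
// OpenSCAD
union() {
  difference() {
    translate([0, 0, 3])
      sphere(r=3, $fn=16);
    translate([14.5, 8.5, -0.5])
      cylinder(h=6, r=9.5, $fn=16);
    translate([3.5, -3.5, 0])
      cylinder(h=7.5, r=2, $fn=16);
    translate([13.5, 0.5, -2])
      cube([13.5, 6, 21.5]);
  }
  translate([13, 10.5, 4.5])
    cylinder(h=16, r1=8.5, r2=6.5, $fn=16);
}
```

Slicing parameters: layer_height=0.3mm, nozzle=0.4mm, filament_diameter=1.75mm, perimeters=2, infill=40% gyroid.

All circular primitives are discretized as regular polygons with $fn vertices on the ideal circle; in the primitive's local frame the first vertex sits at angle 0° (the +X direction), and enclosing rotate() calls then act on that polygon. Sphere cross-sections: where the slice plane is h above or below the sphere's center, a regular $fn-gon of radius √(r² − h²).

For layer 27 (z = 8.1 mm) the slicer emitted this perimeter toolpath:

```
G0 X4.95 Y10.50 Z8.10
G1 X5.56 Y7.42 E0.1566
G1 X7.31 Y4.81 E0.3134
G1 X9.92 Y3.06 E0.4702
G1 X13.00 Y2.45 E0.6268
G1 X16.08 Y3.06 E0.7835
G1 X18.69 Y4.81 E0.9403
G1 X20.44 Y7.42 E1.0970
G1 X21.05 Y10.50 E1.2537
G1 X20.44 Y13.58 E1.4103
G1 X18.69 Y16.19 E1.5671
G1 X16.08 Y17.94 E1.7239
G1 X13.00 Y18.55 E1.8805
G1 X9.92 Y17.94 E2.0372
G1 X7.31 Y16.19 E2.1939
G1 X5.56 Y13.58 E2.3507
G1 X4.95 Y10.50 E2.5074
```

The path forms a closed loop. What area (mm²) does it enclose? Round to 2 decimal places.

Apply the shoelace formula to the sequence of (X, Y) vertices; enclosed area = 198.41 mm².

198.41 mm²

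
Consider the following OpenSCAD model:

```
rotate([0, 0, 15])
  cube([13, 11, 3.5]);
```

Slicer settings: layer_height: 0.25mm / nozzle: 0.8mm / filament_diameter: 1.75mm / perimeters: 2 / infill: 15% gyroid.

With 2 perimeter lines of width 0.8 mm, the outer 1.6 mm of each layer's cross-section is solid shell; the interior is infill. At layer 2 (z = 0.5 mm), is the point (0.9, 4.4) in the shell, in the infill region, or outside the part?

infill

At z = 0.5 mm: the 13×11 cube contributes its full rectangle; (whole slice rotated 15° about Z — lengths, areas and connectivity unchanged). Overall, the cross-section is a single solid region. Undo the 15° rotation: the query point maps to (2.008, 4.017) in the un-rotated model frame. The nearest boundary edge runs (0.00, 11.00)→(0.00, 0.00); distance from the point to it = 2.01 mm. The point is inside the cross-section and 2.01 mm from the nearest boundary — more than the 1.6 mm shell width (2 × 0.8), so it's in the infill interior.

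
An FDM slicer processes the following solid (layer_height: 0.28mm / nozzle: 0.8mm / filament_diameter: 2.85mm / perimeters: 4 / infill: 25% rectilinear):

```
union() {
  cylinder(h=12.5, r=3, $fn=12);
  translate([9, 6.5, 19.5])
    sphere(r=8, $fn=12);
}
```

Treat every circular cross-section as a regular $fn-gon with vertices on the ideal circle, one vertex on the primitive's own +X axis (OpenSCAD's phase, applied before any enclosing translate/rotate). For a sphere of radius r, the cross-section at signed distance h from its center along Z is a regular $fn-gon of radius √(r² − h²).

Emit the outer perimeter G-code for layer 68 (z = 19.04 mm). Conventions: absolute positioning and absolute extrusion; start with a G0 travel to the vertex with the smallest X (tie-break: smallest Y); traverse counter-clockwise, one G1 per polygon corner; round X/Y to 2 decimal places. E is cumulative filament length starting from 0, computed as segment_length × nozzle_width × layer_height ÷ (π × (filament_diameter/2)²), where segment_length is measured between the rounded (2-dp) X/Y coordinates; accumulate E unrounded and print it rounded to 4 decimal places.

G0 X1.01 Y6.50 Z19.04
G1 X2.08 Y2.51 E0.1451
G1 X5.01 Y-0.42 E0.2905
G1 X9.00 Y-1.49 E0.4356
G1 X12.99 Y-0.42 E0.5806
G1 X15.92 Y2.51 E0.7261
G1 X16.99 Y6.50 E0.8712
G1 X15.92 Y10.49 E1.0162
G1 X12.99 Y13.42 E1.1617
G1 X9.00 Y14.49 E1.3068
G1 X5.01 Y13.42 E1.4518
G1 X2.08 Y10.49 E1.5973
G1 X1.01 Y6.50 E1.7424

At z = 19.04 mm: the cylinder is absent (z outside [0, 12.5]); the r=8 sphere at (9, 6.5) slices to a regular 12-gon of circumradius 7.987 (√(r²−h²) with h=0.46 from center); Taking the union: only the r=8 sphere at (9, 6.5) is present, so the union is just that shape — 1 connected region. The outline is a single polygon with 12 vertices. Extrusion per mm of travel: 0.8 × 0.28 / (π × 1.425²) = 0.035113. Accumulating E over each segment gives final E = 1.7424.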